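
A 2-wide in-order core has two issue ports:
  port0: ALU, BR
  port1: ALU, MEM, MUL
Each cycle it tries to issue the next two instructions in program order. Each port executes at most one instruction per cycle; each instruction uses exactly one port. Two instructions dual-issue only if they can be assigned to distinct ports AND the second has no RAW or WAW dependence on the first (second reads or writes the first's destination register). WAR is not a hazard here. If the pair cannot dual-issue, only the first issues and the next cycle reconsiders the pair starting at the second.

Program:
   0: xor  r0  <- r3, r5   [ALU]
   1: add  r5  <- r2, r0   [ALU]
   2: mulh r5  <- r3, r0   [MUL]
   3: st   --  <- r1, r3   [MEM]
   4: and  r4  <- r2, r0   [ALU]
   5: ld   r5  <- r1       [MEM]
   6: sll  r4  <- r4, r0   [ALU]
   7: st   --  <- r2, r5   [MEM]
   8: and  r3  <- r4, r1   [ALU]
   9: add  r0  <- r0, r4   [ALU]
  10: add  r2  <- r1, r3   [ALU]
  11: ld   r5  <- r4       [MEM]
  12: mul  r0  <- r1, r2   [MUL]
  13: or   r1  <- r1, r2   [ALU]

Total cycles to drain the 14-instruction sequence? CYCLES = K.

[0] i0  xor.ALU  -- RAW r0
[1] i1  add.ALU  -- WAW r5
[2] i2  mulh.MUL  -- no-port MUL/MEM
[3] i3/i4  st.MEM+and.ALU  -- dual
[4] i5/i6  ld.MEM+sll.ALU  -- dual
[5] i7/i8  st.MEM+and.ALU  -- dual
[6] i9/i10  add.ALU+add.ALU  -- dual
[7] i11  ld.MEM  -- no-port MEM/MUL
[8] i12/i13  mul.MUL+or.ALU  -- dual

CYCLES = 9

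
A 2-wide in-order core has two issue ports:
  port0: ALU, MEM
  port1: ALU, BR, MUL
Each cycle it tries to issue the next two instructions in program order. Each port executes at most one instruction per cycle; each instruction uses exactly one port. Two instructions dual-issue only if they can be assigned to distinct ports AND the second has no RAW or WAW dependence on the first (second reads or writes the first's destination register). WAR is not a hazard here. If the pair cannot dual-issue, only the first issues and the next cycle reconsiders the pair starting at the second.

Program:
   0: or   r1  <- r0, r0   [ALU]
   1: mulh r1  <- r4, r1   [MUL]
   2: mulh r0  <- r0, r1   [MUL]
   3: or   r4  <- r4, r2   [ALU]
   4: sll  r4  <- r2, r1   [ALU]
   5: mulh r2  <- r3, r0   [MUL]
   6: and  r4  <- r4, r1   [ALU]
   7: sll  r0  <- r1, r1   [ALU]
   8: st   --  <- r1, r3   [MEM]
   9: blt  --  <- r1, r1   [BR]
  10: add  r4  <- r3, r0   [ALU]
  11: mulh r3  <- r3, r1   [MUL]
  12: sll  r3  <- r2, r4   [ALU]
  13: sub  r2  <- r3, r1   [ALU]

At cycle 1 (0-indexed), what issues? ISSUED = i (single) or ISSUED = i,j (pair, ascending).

t=0 i0:or.ALU ; RAW+WAW r1
t=1 i1:mulh.MUL ; no-port MUL/MUL
t=2 i2,i3:mulh.MUL/or.ALU ; pair
t=3 i4,i5:sll.ALU/mulh.MUL ; pair
t=4 i6,i7:and.ALU/sll.ALU ; pair
t=5 i8,i9:st.MEM/blt.BR ; pair
t=6 i10,i11:add.ALU/mulh.MUL ; pair
t=7 i12:sll.ALU ; RAW r3
t=8 i13:sub.ALU ; tail

ISSUED = 1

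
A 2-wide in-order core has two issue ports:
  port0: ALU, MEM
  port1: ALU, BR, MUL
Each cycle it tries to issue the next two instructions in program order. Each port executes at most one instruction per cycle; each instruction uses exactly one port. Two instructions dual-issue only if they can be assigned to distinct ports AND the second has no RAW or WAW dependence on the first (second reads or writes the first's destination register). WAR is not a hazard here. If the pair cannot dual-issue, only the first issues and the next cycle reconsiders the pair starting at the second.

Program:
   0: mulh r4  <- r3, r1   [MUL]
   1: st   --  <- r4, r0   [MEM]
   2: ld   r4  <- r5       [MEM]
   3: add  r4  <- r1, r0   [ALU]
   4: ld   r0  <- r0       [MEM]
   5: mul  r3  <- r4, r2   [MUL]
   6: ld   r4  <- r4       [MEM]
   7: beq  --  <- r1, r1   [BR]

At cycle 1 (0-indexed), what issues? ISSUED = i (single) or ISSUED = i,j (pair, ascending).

c0: i0 mulh  RAW r4
c1: i1 st  no-port MEM/MEM
c2: i2 ld  WAW r4
c3: i3,i4 add ld  pair
c4: i5,i6 mul ld  pair
c5: i7 beq  tail

ISSUED = 1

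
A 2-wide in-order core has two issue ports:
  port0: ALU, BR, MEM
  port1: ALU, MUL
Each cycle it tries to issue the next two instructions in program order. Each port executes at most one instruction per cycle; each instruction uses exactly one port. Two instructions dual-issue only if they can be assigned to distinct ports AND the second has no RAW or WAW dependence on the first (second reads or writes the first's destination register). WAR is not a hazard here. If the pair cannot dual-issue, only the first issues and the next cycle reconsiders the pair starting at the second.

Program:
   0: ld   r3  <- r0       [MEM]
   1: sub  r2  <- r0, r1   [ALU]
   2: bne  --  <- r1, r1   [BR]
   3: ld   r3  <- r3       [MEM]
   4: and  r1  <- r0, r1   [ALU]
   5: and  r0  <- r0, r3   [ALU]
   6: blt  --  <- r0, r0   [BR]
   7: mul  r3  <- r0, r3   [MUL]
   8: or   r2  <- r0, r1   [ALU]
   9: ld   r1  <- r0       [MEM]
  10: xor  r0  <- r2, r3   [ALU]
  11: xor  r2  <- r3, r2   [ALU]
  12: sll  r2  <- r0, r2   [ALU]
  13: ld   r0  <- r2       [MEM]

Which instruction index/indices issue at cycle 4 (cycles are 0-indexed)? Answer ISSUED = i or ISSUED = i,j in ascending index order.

c0: i0&i1 ld;sub  2-wide
c1: i2 bne  no-port BR/MEM
c2: i3&i4 ld;and  2-wide
c3: i5 and  RAW r0
c4: i6&i7 blt;mul  2-wide
c5: i8&i9 or;ld  2-wide
c6: i10&i11 xor;xor  2-wide
c7: i12 sll  RAW r2
c8: i13 ld  tail

ISSUED = 6,7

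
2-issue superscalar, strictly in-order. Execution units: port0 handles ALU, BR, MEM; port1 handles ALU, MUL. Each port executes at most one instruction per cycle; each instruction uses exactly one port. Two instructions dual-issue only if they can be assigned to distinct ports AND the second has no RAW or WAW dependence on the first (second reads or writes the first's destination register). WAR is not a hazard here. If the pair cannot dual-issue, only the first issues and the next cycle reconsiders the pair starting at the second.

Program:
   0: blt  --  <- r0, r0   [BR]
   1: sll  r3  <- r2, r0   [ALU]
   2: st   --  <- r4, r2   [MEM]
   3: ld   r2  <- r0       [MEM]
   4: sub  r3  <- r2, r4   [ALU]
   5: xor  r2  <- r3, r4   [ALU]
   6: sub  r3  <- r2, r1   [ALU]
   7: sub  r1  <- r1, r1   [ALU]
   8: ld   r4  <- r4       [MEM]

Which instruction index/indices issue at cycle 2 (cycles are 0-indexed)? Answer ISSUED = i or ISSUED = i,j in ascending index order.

[0] i0+i1  blt.BR;sll.ALU  -- 2-wide
[1] i2  st.MEM  -- no-port MEM/MEM
[2] i3  ld.MEM  -- RAW r2
[3] i4  sub.ALU  -- RAW r3
[4] i5  xor.ALU  -- RAW r2
[5] i6+i7  sub.ALU;sub.ALU  -- 2-wide
[6] i8  ld.MEM  -- tail

ISSUED = 3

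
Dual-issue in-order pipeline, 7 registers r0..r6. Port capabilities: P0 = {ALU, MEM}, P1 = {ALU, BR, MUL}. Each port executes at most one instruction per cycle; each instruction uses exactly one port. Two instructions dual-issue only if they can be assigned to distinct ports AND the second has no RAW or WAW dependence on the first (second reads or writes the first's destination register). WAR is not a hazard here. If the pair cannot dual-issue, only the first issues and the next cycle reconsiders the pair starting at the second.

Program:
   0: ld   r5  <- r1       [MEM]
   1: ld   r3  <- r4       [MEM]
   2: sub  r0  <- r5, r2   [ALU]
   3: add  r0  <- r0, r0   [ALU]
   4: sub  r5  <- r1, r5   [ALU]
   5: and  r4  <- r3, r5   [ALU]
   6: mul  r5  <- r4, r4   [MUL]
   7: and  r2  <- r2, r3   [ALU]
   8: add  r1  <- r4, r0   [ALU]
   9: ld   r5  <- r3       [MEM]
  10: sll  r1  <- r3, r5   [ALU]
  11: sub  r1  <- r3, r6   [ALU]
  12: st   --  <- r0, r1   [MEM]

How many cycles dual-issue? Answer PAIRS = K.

PAIRS = 4

0. ld.MEM @i0  | no-port MEM/MEM
1. ld.MEM/sub.ALU @i1,i2  | 2-wide
2. add.ALU/sub.ALU @i3,i4  | 2-wide
3. and.ALU @i5  | RAW r4
4. mul.MUL/and.ALU @i6,i7  | 2-wide
5. add.ALU/ld.MEM @i8,i9  | 2-wide
6. sll.ALU @i10  | WAW r1
7. sub.ALU @i11  | RAW r1
8. st.MEM @i12  | tail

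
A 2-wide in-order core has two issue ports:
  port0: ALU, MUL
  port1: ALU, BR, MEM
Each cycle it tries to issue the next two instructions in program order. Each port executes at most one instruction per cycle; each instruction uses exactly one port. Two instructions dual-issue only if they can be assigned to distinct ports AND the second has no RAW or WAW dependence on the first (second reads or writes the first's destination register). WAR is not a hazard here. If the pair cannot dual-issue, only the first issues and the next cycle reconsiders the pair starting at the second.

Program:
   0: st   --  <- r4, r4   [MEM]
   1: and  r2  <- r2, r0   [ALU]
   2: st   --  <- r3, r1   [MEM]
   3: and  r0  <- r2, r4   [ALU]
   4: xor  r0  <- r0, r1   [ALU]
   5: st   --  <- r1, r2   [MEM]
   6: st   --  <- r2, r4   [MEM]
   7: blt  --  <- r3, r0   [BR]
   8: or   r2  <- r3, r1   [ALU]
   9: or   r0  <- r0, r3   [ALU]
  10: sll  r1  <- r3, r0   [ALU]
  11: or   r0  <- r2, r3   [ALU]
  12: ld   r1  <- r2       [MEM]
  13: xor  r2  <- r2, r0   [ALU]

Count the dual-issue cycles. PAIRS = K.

PAIRS = 6

c0: i0,i1 st.MEM+and.ALU  dual
c1: i2,i3 st.MEM+and.ALU  dual
c2: i4,i5 xor.ALU+st.MEM  dual
c3: i6 st.MEM  no-port MEM/BR
c4: i7,i8 blt.BR+or.ALU  dual
c5: i9 or.ALU  RAW r0
c6: i10,i11 sll.ALU+or.ALU  dual
c7: i12,i13 ld.MEM+xor.ALU  dual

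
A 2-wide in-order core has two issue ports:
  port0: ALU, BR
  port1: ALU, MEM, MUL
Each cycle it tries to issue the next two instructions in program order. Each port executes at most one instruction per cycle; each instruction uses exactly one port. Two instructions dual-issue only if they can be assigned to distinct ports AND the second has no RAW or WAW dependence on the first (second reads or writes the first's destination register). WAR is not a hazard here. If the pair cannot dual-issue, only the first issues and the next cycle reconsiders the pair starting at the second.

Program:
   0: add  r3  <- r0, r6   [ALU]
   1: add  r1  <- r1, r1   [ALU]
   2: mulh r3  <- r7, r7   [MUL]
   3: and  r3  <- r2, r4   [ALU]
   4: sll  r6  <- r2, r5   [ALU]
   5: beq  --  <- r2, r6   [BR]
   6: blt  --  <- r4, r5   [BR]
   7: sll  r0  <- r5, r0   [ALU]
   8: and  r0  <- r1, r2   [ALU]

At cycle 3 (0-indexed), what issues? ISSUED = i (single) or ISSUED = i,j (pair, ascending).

#0 head=0: add+add i0,i1 pair
#1 head=2: mulh i2 WAW r3
#2 head=3: and+sll i3,i4 pair
#3 head=5: beq i5 no-port BR/BR
#4 head=6: blt+sll i6,i7 pair
#5 head=8: and i8 tail

ISSUED = 5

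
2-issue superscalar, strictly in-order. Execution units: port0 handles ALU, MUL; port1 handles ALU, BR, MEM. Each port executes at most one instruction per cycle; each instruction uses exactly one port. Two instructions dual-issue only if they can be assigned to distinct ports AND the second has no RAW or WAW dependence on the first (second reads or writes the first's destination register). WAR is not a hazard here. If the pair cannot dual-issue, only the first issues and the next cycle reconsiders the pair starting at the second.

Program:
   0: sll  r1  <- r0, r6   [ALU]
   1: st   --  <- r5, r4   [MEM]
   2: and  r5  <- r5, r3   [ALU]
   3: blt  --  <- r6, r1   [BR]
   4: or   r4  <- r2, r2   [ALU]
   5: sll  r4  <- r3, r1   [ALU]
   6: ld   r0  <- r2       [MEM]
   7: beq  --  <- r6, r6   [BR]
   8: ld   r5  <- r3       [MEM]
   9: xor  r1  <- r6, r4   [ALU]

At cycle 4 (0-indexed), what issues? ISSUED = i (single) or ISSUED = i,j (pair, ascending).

  cy0 -> i0/i1 (sll st) dual
  cy1 -> i2/i3 (and blt) dual
  cy2 -> i4 (or) WAW r4
  cy3 -> i5/i6 (sll ld) dual
  cy4 -> i7 (beq) no-port BR/MEM
  cy5 -> i8/i9 (ld xor) dual

ISSUED = 7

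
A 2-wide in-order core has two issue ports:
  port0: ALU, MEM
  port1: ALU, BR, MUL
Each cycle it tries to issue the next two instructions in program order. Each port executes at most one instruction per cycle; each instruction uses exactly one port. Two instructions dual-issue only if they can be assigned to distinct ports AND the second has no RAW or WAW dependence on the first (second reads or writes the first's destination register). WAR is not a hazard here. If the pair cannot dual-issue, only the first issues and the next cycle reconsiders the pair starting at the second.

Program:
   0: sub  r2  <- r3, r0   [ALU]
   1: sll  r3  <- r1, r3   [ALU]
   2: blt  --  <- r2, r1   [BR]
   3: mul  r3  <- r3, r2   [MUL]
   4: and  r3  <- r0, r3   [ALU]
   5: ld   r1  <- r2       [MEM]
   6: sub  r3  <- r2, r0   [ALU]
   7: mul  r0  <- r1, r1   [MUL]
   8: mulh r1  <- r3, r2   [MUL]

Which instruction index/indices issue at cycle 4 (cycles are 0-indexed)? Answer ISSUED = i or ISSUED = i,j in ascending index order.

t=0 i0/i1:sub.ALU sll.ALU ; 2-wide
t=1 i2:blt.BR ; no-port BR/MUL
t=2 i3:mul.MUL ; RAW+WAW r3
t=3 i4/i5:and.ALU ld.MEM ; 2-wide
t=4 i6/i7:sub.ALU mul.MUL ; 2-wide
t=5 i8:mulh.MUL ; tail

ISSUED = 6,7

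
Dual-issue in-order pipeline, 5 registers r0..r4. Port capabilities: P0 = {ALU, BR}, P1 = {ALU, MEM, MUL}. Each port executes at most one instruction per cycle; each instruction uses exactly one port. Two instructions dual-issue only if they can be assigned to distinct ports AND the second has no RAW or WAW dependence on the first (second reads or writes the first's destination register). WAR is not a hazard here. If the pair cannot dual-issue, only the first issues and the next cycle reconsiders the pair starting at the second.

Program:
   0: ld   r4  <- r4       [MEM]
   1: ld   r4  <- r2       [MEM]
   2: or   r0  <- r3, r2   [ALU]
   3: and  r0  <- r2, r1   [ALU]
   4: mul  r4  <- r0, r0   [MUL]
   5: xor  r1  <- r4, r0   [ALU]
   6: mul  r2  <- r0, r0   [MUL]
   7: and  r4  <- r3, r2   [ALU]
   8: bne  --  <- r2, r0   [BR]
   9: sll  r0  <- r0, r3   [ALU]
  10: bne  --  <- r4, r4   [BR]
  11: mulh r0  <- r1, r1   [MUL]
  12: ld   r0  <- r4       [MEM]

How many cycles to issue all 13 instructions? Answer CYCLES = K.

t=0 i0:ld ; no-port MEM/MEM
t=1 i1,i2:ld;or ; 2-wide
t=2 i3:and ; RAW r0
t=3 i4:mul ; RAW r4
t=4 i5,i6:xor;mul ; 2-wide
t=5 i7,i8:and;bne ; 2-wide
t=6 i9,i10:sll;bne ; 2-wide
t=7 i11:mulh ; no-port MUL/MEM
t=8 i12:ld ; tail

CYCLES = 9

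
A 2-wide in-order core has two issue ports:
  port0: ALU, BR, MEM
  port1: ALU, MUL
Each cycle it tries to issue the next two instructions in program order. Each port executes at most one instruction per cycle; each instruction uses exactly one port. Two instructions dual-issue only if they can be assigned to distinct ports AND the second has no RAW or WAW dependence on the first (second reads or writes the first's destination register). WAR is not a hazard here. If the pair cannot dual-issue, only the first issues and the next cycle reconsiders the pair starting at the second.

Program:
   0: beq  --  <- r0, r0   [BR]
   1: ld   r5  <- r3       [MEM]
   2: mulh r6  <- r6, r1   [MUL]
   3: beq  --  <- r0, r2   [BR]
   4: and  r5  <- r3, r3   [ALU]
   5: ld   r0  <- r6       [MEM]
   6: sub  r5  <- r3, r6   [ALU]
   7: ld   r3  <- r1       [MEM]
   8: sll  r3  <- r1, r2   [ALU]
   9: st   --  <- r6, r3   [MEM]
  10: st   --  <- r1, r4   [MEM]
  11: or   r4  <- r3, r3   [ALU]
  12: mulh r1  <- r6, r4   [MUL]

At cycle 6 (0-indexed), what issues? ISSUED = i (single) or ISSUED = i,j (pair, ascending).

c0: i0 beq.BR  no-port BR/MEM
c1: i1&i2 ld.MEM mulh.MUL  dual
c2: i3&i4 beq.BR and.ALU  dual
c3: i5&i6 ld.MEM sub.ALU  dual
c4: i7 ld.MEM  WAW r3
c5: i8 sll.ALU  RAW r3
c6: i9 st.MEM  no-port MEM/MEM
c7: i10&i11 st.MEM or.ALU  dual
c8: i12 mulh.MUL  tail

ISSUED = 9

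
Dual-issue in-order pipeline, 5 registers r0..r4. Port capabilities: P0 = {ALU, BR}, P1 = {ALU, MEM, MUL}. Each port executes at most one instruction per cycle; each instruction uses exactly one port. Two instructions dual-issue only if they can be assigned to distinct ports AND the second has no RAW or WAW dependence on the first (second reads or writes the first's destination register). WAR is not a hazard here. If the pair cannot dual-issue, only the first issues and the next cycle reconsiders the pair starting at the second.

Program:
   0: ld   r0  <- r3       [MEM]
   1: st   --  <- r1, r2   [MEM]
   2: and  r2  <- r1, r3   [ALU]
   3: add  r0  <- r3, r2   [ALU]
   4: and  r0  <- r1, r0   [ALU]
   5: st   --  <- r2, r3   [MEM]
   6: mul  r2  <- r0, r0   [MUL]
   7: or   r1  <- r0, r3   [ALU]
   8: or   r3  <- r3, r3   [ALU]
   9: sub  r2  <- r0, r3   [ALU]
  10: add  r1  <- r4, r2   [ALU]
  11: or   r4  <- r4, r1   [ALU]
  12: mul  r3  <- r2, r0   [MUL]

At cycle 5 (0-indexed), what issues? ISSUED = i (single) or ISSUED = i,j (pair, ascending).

ISSUED = 8

c0: i0 ld  no-port MEM/MEM
c1: i1+i2 st;and  2-wide
c2: i3 add  RAW+WAW r0
c3: i4+i5 and;st  2-wide
c4: i6+i7 mul;or  2-wide
c5: i8 or  RAW r3
c6: i9 sub  RAW r2
c7: i10 add  RAW r1
c8: i11+i12 or;mul  2-wide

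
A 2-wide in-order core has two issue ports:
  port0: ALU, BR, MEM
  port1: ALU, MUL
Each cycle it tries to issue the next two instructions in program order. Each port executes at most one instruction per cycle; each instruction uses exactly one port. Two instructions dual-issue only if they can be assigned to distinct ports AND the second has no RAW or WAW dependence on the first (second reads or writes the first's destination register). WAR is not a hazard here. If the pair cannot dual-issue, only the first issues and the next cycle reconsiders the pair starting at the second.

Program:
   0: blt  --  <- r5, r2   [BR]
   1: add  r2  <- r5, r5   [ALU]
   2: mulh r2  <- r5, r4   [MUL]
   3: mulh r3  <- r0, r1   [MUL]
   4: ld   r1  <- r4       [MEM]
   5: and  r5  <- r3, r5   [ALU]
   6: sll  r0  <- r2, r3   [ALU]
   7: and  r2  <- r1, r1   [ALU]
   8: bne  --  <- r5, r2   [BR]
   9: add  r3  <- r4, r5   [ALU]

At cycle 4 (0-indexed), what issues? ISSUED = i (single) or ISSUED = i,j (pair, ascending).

ISSUED = 7

0. blt.BR/add.ALU @i0+i1  | 2-wide
1. mulh.MUL @i2  | no-port MUL/MUL
2. mulh.MUL/ld.MEM @i3+i4  | 2-wide
3. and.ALU/sll.ALU @i5+i6  | 2-wide
4. and.ALU @i7  | RAW r2
5. bne.BR/add.ALU @i8+i9  | 2-wide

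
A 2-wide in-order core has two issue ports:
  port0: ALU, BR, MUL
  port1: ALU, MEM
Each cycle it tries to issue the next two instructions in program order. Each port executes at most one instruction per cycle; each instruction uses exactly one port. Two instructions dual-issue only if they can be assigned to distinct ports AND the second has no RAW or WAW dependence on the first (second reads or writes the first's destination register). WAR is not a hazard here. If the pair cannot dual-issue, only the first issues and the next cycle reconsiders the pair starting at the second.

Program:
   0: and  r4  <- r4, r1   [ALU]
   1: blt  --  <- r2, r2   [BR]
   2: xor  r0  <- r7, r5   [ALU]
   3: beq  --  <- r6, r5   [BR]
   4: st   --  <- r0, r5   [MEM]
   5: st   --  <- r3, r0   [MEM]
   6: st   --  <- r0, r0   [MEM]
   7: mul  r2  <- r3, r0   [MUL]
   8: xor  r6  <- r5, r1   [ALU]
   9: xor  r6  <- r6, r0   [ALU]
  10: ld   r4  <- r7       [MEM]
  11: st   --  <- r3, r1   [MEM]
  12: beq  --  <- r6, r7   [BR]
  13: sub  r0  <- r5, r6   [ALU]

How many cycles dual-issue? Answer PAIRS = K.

PAIRS = 5

t=0 i0/i1:and.ALU blt.BR ; 2-wide
t=1 i2/i3:xor.ALU beq.BR ; 2-wide
t=2 i4:st.MEM ; no-port MEM/MEM
t=3 i5:st.MEM ; no-port MEM/MEM
t=4 i6/i7:st.MEM mul.MUL ; 2-wide
t=5 i8:xor.ALU ; RAW+WAW r6
t=6 i9/i10:xor.ALU ld.MEM ; 2-wide
t=7 i11/i12:st.MEM beq.BR ; 2-wide
t=8 i13:sub.ALU ; tail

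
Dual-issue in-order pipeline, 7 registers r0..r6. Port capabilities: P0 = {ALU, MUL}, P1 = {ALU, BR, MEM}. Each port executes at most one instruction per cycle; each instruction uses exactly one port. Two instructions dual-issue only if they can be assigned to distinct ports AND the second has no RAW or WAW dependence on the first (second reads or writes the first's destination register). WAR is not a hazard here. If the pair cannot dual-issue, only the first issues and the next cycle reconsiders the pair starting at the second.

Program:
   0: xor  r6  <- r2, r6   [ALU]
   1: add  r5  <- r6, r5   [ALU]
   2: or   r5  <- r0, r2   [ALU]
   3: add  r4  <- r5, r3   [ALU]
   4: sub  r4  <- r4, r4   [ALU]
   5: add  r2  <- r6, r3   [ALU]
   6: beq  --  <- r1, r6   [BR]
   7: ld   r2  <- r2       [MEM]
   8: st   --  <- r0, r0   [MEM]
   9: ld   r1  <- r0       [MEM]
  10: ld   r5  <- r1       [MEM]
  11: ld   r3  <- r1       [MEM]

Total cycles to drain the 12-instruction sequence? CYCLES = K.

CYCLES = 11

0. xor @i0  | RAW r6
1. add @i1  | WAW r5
2. or @i2  | RAW r5
3. add @i3  | RAW+WAW r4
4. sub+add @i4+i5  | dual
5. beq @i6  | no-port BR/MEM
6. ld @i7  | no-port MEM/MEM
7. st @i8  | no-port MEM/MEM
8. ld @i9  | no-port MEM/MEM
9. ld @i10  | no-port MEM/MEM
10. ld @i11  | tail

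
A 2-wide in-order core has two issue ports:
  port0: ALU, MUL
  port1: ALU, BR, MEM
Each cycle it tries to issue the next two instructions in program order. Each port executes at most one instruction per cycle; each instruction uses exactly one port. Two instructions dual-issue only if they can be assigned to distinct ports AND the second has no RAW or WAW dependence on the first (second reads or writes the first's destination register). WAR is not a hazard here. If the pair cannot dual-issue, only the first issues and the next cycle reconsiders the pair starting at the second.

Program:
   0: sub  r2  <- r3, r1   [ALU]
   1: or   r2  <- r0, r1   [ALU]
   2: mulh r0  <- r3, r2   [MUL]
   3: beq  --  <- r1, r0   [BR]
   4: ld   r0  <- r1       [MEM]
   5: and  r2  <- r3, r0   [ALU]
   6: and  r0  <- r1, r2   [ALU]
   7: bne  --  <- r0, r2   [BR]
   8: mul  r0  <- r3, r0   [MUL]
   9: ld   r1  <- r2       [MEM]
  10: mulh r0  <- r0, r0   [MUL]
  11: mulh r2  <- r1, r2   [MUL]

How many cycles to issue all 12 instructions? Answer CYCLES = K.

CYCLES = 10

#0 head=0: sub i0 WAW r2
#1 head=1: or i1 RAW r2
#2 head=2: mulh i2 RAW r0
#3 head=3: beq i3 no-port BR/MEM
#4 head=4: ld i4 RAW r0
#5 head=5: and i5 RAW r2
#6 head=6: and i6 RAW r0
#7 head=7: bne/mul i7+i8 dual
#8 head=9: ld/mulh i9+i10 dual
#9 head=11: mulh i11 tail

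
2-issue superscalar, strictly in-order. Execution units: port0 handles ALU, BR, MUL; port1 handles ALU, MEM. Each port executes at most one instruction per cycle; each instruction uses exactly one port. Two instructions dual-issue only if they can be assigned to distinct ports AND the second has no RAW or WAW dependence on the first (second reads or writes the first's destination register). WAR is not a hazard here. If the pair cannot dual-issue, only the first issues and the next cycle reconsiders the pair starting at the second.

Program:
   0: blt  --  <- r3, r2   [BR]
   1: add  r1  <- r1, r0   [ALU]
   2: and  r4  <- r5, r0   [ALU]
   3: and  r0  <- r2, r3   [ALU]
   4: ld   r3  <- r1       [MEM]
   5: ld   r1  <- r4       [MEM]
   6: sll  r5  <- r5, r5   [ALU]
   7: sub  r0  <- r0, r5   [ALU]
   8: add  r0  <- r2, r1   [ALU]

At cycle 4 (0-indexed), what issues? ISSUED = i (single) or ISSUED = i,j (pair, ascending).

ISSUED = 7

[0] i0+i1  blt.BR/add.ALU  -- pair
[1] i2+i3  and.ALU/and.ALU  -- pair
[2] i4  ld.MEM  -- no-port MEM/MEM
[3] i5+i6  ld.MEM/sll.ALU  -- pair
[4] i7  sub.ALU  -- WAW r0
[5] i8  add.ALU  -- tail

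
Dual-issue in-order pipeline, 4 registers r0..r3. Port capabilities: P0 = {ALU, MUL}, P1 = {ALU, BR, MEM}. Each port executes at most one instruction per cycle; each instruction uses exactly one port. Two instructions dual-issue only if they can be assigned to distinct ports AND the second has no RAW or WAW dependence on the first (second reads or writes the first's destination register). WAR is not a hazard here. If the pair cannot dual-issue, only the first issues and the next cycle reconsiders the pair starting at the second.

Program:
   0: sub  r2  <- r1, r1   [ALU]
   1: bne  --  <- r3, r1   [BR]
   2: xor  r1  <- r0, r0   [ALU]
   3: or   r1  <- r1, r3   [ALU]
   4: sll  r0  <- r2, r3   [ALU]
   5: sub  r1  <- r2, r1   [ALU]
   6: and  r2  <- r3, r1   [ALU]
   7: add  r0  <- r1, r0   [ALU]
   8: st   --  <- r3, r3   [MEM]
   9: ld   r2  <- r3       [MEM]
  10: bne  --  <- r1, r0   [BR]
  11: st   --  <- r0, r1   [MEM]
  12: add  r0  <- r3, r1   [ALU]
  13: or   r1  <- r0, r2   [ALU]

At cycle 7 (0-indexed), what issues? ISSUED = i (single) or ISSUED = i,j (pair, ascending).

t=0 i0,i1:sub.ALU/bne.BR ; dual
t=1 i2:xor.ALU ; RAW+WAW r1
t=2 i3,i4:or.ALU/sll.ALU ; dual
t=3 i5:sub.ALU ; RAW r1
t=4 i6,i7:and.ALU/add.ALU ; dual
t=5 i8:st.MEM ; no-port MEM/MEM
t=6 i9:ld.MEM ; no-port MEM/BR
t=7 i10:bne.BR ; no-port BR/MEM
t=8 i11,i12:st.MEM/add.ALU ; dual
t=9 i13:or.ALU ; tail

ISSUED = 10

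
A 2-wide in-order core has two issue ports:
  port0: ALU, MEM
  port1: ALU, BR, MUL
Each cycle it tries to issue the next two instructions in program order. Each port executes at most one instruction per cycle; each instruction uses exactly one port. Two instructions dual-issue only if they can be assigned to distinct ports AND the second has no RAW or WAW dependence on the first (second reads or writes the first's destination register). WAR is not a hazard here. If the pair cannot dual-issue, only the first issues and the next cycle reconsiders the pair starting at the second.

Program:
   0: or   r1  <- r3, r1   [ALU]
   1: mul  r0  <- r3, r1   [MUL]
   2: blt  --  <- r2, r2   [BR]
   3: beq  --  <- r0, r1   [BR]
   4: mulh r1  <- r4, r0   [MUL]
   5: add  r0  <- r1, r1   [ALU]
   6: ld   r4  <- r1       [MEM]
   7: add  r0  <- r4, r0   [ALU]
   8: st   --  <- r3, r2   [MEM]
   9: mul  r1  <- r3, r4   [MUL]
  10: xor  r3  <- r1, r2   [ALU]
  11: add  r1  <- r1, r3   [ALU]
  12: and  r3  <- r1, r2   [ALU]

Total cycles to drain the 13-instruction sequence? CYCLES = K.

t=0 i0:or.ALU ; RAW r1
t=1 i1:mul.MUL ; no-port MUL/BR
t=2 i2:blt.BR ; no-port BR/BR
t=3 i3:beq.BR ; no-port BR/MUL
t=4 i4:mulh.MUL ; RAW r1
t=5 i5,i6:add.ALU;ld.MEM ; 2-wide
t=6 i7,i8:add.ALU;st.MEM ; 2-wide
t=7 i9:mul.MUL ; RAW r1
t=8 i10:xor.ALU ; RAW r3
t=9 i11:add.ALU ; RAW r1
t=10 i12:and.ALU ; tail

CYCLES = 11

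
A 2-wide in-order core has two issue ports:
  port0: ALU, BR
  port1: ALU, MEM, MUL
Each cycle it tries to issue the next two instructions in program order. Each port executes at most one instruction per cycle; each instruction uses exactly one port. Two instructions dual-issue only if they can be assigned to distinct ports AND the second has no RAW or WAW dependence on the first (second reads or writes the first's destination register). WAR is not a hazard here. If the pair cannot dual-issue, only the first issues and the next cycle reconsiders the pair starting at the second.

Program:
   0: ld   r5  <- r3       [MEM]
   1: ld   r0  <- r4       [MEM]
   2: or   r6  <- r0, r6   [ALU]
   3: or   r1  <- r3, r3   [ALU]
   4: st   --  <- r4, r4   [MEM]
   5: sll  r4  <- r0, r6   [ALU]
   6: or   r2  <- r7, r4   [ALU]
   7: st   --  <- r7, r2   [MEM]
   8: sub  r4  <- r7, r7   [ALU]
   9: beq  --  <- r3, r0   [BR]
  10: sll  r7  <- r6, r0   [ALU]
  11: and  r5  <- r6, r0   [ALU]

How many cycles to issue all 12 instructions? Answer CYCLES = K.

CYCLES = 8

#0 head=0: ld.MEM i0 no-port MEM/MEM
#1 head=1: ld.MEM i1 RAW r0
#2 head=2: or.ALU;or.ALU i2/i3 dual
#3 head=4: st.MEM;sll.ALU i4/i5 dual
#4 head=6: or.ALU i6 RAW r2
#5 head=7: st.MEM;sub.ALU i7/i8 dual
#6 head=9: beq.BR;sll.ALU i9/i10 dual
#7 head=11: and.ALU i11 tail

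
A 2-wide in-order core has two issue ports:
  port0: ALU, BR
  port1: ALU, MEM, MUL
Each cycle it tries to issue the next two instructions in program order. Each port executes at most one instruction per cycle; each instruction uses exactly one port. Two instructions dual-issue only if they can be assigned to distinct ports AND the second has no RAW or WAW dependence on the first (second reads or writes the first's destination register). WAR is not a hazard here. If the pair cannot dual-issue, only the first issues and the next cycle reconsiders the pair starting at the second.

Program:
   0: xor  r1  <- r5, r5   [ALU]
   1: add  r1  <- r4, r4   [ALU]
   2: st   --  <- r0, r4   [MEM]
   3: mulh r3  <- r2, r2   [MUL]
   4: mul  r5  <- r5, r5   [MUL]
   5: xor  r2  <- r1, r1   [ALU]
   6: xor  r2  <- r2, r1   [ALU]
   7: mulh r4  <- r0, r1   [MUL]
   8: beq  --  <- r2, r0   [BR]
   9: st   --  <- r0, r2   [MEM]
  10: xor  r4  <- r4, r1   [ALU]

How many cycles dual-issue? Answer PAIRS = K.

PAIRS = 4

#0 head=0: xor i0 WAW r1
#1 head=1: add;st i1+i2 dual
#2 head=3: mulh i3 no-port MUL/MUL
#3 head=4: mul;xor i4+i5 dual
#4 head=6: xor;mulh i6+i7 dual
#5 head=8: beq;st i8+i9 dual
#6 head=10: xor i10 tail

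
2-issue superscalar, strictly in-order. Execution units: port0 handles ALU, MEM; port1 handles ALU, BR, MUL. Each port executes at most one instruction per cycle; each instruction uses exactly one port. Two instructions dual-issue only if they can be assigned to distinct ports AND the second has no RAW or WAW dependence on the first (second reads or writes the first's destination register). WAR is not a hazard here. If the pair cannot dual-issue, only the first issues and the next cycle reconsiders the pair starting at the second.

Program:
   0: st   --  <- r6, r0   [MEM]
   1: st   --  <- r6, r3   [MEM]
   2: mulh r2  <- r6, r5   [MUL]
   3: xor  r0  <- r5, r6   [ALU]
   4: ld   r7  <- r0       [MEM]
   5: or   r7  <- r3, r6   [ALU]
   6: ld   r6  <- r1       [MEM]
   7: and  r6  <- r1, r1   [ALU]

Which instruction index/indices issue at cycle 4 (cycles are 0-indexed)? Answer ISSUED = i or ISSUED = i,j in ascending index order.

t=0 i0:st.MEM ; no-port MEM/MEM
t=1 i1&i2:st.MEM;mulh.MUL ; 2-wide
t=2 i3:xor.ALU ; RAW r0
t=3 i4:ld.MEM ; WAW r7
t=4 i5&i6:or.ALU;ld.MEM ; 2-wide
t=5 i7:and.ALU ; tail

ISSUED = 5,6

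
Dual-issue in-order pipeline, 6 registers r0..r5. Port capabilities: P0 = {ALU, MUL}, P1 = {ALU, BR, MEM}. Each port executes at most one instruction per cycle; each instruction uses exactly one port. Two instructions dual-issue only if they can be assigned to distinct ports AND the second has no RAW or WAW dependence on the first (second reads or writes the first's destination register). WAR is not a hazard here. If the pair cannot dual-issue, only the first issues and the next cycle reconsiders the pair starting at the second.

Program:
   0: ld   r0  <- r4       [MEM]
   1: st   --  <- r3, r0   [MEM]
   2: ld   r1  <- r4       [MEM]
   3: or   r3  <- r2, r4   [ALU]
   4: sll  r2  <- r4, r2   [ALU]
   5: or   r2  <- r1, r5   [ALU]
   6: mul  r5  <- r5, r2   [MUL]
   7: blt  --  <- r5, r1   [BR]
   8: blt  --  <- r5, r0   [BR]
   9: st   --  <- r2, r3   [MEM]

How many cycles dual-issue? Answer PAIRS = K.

#0 head=0: ld i0 no-port MEM/MEM
#1 head=1: st i1 no-port MEM/MEM
#2 head=2: ld/or i2&i3 pair
#3 head=4: sll i4 WAW r2
#4 head=5: or i5 RAW r2
#5 head=6: mul i6 RAW r5
#6 head=7: blt i7 no-port BR/BR
#7 head=8: blt i8 no-port BR/MEM
#8 head=9: st i9 tail

PAIRS = 1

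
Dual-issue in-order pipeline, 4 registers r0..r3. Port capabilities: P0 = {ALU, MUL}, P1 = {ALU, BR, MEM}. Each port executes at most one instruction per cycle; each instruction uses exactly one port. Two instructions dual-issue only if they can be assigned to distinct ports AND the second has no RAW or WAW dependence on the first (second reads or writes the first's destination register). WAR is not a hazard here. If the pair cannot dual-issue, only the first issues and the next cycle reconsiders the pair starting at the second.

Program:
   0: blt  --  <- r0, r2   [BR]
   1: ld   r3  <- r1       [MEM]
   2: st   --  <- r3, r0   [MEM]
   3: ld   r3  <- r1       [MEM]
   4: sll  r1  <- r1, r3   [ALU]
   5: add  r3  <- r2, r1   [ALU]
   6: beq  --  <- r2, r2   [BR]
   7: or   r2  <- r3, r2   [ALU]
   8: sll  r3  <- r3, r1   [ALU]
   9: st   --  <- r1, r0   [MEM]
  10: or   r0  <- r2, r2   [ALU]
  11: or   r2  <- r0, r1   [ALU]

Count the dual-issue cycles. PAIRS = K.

PAIRS = 3

0. blt @i0  | no-port BR/MEM
1. ld @i1  | no-port MEM/MEM
2. st @i2  | no-port MEM/MEM
3. ld @i3  | RAW r3
4. sll @i4  | RAW r1
5. add beq @i5/i6  | dual
6. or sll @i7/i8  | dual
7. st or @i9/i10  | dual
8. or @i11  | tail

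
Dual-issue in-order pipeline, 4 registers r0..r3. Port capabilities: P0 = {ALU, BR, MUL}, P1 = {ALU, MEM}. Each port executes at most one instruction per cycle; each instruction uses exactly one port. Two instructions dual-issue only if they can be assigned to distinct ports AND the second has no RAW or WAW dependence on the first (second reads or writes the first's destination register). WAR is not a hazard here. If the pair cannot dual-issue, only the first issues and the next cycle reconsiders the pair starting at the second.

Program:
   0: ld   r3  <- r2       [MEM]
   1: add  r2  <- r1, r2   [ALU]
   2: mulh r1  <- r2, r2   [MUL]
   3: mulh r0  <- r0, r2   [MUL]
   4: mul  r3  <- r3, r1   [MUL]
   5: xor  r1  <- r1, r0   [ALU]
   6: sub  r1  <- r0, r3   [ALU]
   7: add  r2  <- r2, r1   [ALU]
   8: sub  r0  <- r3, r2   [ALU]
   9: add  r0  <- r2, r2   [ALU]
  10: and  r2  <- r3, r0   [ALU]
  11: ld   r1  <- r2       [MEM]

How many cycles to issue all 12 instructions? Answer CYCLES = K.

  cy0 -> i0,i1 (ld+add) dual
  cy1 -> i2 (mulh) no-port MUL/MUL
  cy2 -> i3 (mulh) no-port MUL/MUL
  cy3 -> i4,i5 (mul+xor) dual
  cy4 -> i6 (sub) RAW r1
  cy5 -> i7 (add) RAW r2
  cy6 -> i8 (sub) WAW r0
  cy7 -> i9 (add) RAW r0
  cy8 -> i10 (and) RAW r2
  cy9 -> i11 (ld) tail

CYCLES = 10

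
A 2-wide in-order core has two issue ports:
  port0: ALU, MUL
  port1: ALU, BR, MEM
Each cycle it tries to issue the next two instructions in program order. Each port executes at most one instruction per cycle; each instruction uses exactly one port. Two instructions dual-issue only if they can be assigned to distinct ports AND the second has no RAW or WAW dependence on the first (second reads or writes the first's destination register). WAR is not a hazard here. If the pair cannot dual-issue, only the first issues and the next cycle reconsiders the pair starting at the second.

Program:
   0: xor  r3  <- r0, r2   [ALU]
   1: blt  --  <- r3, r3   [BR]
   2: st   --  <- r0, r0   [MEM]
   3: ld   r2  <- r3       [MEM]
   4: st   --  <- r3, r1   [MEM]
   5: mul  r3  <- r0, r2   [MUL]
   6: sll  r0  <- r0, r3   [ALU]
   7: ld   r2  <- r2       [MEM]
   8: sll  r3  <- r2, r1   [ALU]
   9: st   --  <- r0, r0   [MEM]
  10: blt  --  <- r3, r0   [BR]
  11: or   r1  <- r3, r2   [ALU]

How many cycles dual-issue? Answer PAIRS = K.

[0] i0  xor  -- RAW r3
[1] i1  blt  -- no-port BR/MEM
[2] i2  st  -- no-port MEM/MEM
[3] i3  ld  -- no-port MEM/MEM
[4] i4,i5  st/mul  -- dual
[5] i6,i7  sll/ld  -- dual
[6] i8,i9  sll/st  -- dual
[7] i10,i11  blt/or  -- dual

PAIRS = 4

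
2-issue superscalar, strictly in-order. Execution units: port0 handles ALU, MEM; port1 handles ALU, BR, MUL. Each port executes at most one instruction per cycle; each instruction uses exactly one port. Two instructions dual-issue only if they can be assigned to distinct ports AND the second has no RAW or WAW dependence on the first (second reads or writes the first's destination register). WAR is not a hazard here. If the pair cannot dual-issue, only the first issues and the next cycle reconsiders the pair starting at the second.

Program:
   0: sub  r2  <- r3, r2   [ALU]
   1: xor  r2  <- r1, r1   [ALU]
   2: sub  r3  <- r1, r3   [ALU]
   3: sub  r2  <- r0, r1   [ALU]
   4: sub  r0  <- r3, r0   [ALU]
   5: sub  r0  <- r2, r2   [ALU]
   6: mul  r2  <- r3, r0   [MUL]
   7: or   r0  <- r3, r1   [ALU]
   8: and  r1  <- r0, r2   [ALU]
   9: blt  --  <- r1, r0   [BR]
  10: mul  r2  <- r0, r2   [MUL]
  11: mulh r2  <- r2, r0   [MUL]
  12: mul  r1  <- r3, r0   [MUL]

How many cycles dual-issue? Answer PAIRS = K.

c0: i0 sub.ALU  WAW r2
c1: i1&i2 xor.ALU;sub.ALU  dual
c2: i3&i4 sub.ALU;sub.ALU  dual
c3: i5 sub.ALU  RAW r0
c4: i6&i7 mul.MUL;or.ALU  dual
c5: i8 and.ALU  RAW r1
c6: i9 blt.BR  no-port BR/MUL
c7: i10 mul.MUL  no-port MUL/MUL
c8: i11 mulh.MUL  no-port MUL/MUL
c9: i12 mul.MUL  tail

PAIRS = 3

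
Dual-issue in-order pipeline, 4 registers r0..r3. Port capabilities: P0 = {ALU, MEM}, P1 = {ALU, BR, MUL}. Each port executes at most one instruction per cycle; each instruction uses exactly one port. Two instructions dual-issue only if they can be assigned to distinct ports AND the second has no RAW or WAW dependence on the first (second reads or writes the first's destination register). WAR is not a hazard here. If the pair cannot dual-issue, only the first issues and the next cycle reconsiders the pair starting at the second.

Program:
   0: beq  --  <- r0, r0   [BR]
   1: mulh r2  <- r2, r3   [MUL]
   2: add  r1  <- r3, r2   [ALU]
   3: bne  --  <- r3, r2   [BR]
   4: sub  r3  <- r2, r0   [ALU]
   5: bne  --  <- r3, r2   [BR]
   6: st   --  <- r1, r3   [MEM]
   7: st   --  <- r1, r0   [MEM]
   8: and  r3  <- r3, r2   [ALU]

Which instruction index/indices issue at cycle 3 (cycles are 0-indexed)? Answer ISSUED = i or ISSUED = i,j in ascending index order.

t=0 i0:beq.BR ; no-port BR/MUL
t=1 i1:mulh.MUL ; RAW r2
t=2 i2&i3:add.ALU/bne.BR ; dual
t=3 i4:sub.ALU ; RAW r3
t=4 i5&i6:bne.BR/st.MEM ; dual
t=5 i7&i8:st.MEM/and.ALU ; dual

ISSUED = 4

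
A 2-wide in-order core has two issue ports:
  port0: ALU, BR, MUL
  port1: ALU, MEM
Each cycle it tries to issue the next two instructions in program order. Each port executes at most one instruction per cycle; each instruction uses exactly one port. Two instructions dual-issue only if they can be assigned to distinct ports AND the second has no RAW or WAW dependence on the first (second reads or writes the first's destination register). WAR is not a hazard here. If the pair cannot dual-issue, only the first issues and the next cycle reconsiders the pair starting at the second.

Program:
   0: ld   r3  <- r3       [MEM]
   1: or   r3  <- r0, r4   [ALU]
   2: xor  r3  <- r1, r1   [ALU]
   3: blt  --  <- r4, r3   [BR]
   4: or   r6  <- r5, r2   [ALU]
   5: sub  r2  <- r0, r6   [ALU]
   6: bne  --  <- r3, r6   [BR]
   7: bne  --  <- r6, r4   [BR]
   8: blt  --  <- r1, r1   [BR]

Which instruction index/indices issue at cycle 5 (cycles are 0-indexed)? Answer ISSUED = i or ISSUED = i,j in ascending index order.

  cy0 -> i0 (ld) WAW r3
  cy1 -> i1 (or) WAW r3
  cy2 -> i2 (xor) RAW r3
  cy3 -> i3+i4 (blt or) dual
  cy4 -> i5+i6 (sub bne) dual
  cy5 -> i7 (bne) no-port BR/BR
  cy6 -> i8 (blt) tail

ISSUED = 7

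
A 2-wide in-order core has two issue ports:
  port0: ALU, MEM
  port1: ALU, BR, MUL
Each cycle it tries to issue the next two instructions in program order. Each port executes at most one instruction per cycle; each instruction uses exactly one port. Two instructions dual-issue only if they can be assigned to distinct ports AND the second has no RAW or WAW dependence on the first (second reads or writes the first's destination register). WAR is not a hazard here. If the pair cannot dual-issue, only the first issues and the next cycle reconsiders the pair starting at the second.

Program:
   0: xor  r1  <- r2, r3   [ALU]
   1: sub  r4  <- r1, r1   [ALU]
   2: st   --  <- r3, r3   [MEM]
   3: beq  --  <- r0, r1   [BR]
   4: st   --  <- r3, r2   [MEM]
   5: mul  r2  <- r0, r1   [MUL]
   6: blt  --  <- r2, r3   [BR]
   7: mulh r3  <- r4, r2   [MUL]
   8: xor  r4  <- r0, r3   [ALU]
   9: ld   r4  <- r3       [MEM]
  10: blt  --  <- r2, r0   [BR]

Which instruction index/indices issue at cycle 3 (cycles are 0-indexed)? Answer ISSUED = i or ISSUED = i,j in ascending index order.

ISSUED = 5

[0] i0  xor.ALU  -- RAW r1
[1] i1,i2  sub.ALU;st.MEM  -- 2-wide
[2] i3,i4  beq.BR;st.MEM  -- 2-wide
[3] i5  mul.MUL  -- no-port MUL/BR
[4] i6  blt.BR  -- no-port BR/MUL
[5] i7  mulh.MUL  -- RAW r3
[6] i8  xor.ALU  -- WAW r4
[7] i9,i10  ld.MEM;blt.BR  -- 2-wide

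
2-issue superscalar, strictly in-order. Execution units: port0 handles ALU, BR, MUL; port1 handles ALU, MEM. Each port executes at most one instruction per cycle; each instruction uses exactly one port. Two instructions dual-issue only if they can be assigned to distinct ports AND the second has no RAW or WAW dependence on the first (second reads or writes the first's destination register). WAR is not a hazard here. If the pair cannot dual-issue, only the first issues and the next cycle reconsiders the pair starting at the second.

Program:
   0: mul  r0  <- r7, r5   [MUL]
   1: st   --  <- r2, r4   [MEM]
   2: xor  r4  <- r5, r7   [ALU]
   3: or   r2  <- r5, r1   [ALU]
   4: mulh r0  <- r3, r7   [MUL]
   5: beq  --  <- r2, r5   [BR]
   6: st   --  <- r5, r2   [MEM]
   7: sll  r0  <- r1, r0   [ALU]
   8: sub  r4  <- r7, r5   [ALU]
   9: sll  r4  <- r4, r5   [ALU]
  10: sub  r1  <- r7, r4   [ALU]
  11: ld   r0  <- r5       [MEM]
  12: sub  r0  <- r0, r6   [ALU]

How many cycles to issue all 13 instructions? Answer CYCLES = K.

0. mul.MUL+st.MEM @i0,i1  | pair
1. xor.ALU+or.ALU @i2,i3  | pair
2. mulh.MUL @i4  | no-port MUL/BR
3. beq.BR+st.MEM @i5,i6  | pair
4. sll.ALU+sub.ALU @i7,i8  | pair
5. sll.ALU @i9  | RAW r4
6. sub.ALU+ld.MEM @i10,i11  | pair
7. sub.ALU @i12  | tail

CYCLES = 8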